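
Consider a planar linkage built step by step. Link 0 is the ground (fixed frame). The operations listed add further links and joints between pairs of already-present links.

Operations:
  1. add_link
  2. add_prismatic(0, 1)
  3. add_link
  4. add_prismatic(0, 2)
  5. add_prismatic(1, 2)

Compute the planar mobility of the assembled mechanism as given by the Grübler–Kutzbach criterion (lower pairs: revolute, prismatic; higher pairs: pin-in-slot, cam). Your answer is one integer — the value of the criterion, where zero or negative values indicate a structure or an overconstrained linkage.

M = 0

[1;0;0] (link 0 is ground)
L+ [2;0;0]
P(0,1)∈J1 [2;1;0]
L+ [3;1;0]
P(0,2)∈J1 [3;2;0]
P(1,2)∈J1 [3;3;0]
mobility = 6 − 6 − 0 = 0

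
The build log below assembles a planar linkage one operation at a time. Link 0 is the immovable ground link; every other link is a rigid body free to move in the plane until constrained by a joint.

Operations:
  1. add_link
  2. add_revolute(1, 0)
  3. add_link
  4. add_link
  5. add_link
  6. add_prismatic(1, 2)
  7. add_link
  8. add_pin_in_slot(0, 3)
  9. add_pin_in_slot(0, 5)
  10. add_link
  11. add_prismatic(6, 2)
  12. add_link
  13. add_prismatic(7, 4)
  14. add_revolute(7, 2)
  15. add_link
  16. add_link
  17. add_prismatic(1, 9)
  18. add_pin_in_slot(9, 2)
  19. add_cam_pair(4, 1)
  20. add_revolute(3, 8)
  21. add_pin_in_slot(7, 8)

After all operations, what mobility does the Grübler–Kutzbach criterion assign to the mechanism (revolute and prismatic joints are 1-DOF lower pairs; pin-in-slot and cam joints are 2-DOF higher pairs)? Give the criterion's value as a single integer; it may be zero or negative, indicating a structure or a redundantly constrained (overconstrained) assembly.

M = 8

link 0 = ground. State L|J1|J2 = 1|0|0
+link1  2|0|0
R(1,0) f=1→J1  2|1|0
+link2  3|1|0
+link3  4|1|0
+link4  5|1|0
P(1,2) f=1→J1  5|2|0
+link5  6|2|0
PS(0,3) f=2→J2  6|2|1
PS(0,5) f=2→J2  6|2|2
+link6  7|2|2
P(6,2) f=1→J1  7|3|2
+link7  8|3|2
P(7,4) f=1→J1  8|4|2
R(7,2) f=1→J1  8|5|2
+link8  9|5|2
+link9  10|5|2
P(1,9) f=1→J1  10|6|2
PS(9,2) f=2→J2  10|6|3
C(4,1) f=2→J2  10|6|4
R(3,8) f=1→J1  10|7|4
PS(7,8) f=2→J2  10|7|5
M = 3(10−1)−2·7−5 = 27−14−5 = 8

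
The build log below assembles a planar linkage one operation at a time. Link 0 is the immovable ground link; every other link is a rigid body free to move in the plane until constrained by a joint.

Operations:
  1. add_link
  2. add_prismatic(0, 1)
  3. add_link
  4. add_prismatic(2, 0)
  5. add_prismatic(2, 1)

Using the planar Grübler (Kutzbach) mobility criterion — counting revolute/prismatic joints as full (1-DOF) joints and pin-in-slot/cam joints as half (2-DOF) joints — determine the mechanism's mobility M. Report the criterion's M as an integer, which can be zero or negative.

M = 0

link 0 = ground. State L|J1|J2 = 1|0|0
+link1  2|0|0
P(0,1) f=1→J1  2|1|0
+link2  3|1|0
P(2,0) f=1→J1  3|2|0
P(2,1) f=1→J1  3|3|0
M = 3(3−1)−2·3−0 = 6−6−0 = 0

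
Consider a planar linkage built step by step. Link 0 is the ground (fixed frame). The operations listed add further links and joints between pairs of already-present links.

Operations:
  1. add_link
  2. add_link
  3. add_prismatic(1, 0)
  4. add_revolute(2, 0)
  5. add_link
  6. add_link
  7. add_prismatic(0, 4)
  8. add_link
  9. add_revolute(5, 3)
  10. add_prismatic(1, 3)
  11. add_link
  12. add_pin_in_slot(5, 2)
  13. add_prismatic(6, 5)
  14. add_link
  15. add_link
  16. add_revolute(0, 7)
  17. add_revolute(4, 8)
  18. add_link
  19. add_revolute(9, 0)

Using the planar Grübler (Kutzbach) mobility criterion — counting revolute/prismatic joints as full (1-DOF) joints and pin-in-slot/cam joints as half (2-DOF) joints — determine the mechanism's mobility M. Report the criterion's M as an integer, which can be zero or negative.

M = 8

link 0 = ground. State L|J1|J2 = 1|0|0
+link1  2|0|0
+link2  3|0|0
P(1,0) f=1→J1  3|1|0
R(2,0) f=1→J1  3|2|0
+link3  4|2|0
+link4  5|2|0
P(0,4) f=1→J1  5|3|0
+link5  6|3|0
R(5,3) f=1→J1  6|4|0
P(1,3) f=1→J1  6|5|0
+link6  7|5|0
PS(5,2) f=2→J2  7|5|1
P(6,5) f=1→J1  7|6|1
+link7  8|6|1
+link8  9|6|1
R(0,7) f=1→J1  9|7|1
R(4,8) f=1→J1  9|8|1
+link9  10|8|1
R(9,0) f=1→J1  10|9|1
M = 3(10−1)−2·9−1 = 27−18−1 = 8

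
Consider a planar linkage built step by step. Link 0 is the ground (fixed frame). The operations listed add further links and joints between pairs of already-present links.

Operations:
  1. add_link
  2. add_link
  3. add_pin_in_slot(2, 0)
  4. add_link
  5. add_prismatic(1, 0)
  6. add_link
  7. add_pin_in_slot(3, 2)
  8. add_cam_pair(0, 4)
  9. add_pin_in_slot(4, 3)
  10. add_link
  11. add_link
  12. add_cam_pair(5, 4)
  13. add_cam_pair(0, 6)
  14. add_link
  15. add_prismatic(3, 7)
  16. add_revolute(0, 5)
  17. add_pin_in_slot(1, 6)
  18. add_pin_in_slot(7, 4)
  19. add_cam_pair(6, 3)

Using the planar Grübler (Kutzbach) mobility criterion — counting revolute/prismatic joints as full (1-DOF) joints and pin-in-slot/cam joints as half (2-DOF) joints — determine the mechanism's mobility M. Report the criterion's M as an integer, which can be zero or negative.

ground; <1,0,0>
#1 <2,0,0>
#2 <3,0,0>
PS:2↔0 J2 <3,0,1>
#3 <4,0,1>
P:1↔0 J1 <4,1,1>
#4 <5,1,1>
PS:3↔2 J2 <5,1,2>
C:0↔4 J2 <5,1,3>
PS:4↔3 J2 <5,1,4>
#5 <6,1,4>
#6 <7,1,4>
C:5↔4 J2 <7,1,5>
C:0↔6 J2 <7,1,6>
#7 <8,1,6>
P:3↔7 J1 <8,2,6>
R:0↔5 J1 <8,3,6>
PS:1↔6 J2 <8,3,7>
PS:7↔4 J2 <8,3,8>
C:6↔3 J2 <8,3,9>
3×7 − 2×3 − 1×9 = 6

M = 6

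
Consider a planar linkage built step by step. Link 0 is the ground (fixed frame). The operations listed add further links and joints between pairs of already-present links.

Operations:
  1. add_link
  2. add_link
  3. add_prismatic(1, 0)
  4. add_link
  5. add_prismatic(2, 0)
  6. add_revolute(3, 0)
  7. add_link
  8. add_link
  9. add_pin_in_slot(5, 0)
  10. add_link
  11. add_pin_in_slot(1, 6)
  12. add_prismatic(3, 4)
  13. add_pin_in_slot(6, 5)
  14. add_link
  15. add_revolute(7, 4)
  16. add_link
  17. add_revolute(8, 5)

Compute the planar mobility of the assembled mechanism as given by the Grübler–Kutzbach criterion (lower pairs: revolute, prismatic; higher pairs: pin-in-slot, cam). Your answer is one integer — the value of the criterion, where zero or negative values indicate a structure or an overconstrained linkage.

M = 9

link 0 = ground. State L|J1|J2 = 1|0|0
+link1  2|0|0
+link2  3|0|0
P(1,0) f=1→J1  3|1|0
+link3  4|1|0
P(2,0) f=1→J1  4|2|0
R(3,0) f=1→J1  4|3|0
+link4  5|3|0
+link5  6|3|0
PS(5,0) f=2→J2  6|3|1
+link6  7|3|1
PS(1,6) f=2→J2  7|3|2
P(3,4) f=1→J1  7|4|2
PS(6,5) f=2→J2  7|4|3
+link7  8|4|3
R(7,4) f=1→J1  8|5|3
+link8  9|5|3
R(8,5) f=1→J1  9|6|3
M = 3(9−1)−2·6−3 = 24−12−3 = 9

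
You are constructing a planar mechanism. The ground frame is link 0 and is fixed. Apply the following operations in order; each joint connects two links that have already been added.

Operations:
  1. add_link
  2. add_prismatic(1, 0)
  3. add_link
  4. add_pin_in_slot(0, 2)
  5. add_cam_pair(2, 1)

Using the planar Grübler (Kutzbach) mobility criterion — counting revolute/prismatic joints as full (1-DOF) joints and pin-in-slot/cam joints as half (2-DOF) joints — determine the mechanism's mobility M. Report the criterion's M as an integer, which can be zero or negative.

M = 2

[1;0;0] (link 0 is ground)
L+ [2;0;0]
P(1,0)∈J1 [2;1;0]
L+ [3;1;0]
PS(0,2)∈J2 [3;1;1]
C(2,1)∈J2 [3;1;2]
mobility = 6 − 2 − 2 = 2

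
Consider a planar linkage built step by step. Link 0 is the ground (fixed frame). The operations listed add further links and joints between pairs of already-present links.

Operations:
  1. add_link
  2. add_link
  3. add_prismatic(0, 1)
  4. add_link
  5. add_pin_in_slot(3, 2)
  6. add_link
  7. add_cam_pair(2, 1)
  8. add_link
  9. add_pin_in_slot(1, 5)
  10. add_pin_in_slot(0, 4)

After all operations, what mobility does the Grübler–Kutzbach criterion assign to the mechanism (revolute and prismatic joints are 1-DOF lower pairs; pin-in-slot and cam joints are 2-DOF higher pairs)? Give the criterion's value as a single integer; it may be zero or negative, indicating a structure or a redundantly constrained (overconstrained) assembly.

link 0 = ground. State L|J1|J2 = 1|0|0
+link1  2|0|0
+link2  3|0|0
P(0,1) f=1→J1  3|1|0
+link3  4|1|0
PS(3,2) f=2→J2  4|1|1
+link4  5|1|1
C(2,1) f=2→J2  5|1|2
+link5  6|1|2
PS(1,5) f=2→J2  6|1|3
PS(0,4) f=2→J2  6|1|4
M = 3(6−1)−2·1−4 = 15−2−4 = 9

M = 9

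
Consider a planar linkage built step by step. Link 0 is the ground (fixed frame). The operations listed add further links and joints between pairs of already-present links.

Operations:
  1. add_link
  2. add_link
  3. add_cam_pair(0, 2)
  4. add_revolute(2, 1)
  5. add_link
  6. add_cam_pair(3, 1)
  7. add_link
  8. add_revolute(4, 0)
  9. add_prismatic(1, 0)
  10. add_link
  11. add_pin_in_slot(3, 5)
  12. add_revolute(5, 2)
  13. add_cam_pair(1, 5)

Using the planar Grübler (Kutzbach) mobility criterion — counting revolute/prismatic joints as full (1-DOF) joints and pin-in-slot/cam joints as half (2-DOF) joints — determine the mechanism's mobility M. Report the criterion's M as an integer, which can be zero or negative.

link 0 = ground. State L|J1|J2 = 1|0|0
+link1  2|0|0
+link2  3|0|0
C(0,2) f=2→J2  3|0|1
R(2,1) f=1→J1  3|1|1
+link3  4|1|1
C(3,1) f=2→J2  4|1|2
+link4  5|1|2
R(4,0) f=1→J1  5|2|2
P(1,0) f=1→J1  5|3|2
+link5  6|3|2
PS(3,5) f=2→J2  6|3|3
R(5,2) f=1→J1  6|4|3
C(1,5) f=2→J2  6|4|4
M = 3(6−1)−2·4−4 = 15−8−4 = 3

M = 3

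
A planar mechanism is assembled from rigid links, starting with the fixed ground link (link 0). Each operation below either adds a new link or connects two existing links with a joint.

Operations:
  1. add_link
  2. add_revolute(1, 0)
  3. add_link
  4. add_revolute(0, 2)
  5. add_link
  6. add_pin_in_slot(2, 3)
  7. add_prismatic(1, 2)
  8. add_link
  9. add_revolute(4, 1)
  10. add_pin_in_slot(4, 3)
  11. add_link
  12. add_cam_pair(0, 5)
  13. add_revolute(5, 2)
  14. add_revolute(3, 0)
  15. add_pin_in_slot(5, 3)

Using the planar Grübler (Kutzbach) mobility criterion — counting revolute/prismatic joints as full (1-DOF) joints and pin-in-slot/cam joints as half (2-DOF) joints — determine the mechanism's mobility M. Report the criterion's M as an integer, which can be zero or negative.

[1;0;0] (link 0 is ground)
L+ [2;0;0]
R(1,0)∈J1 [2;1;0]
L+ [3;1;0]
R(0,2)∈J1 [3;2;0]
L+ [4;2;0]
PS(2,3)∈J2 [4;2;1]
P(1,2)∈J1 [4;3;1]
L+ [5;3;1]
R(4,1)∈J1 [5;4;1]
PS(4,3)∈J2 [5;4;2]
L+ [6;4;2]
C(0,5)∈J2 [6;4;3]
R(5,2)∈J1 [6;5;3]
R(3,0)∈J1 [6;6;3]
PS(5,3)∈J2 [6;6;4]
mobility = 15 − 12 − 4 = -1

M = -1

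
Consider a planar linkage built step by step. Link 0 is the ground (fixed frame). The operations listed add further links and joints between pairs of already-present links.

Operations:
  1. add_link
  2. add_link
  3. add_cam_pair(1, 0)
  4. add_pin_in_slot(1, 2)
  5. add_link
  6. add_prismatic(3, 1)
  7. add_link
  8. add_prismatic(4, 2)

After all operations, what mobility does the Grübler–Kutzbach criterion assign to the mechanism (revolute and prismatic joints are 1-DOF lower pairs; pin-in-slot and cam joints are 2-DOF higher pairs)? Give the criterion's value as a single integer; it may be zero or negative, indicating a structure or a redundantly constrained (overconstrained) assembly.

M = 6

(L,J1,J2)=(1,0,0); link0 fixed
link1: (2,0,0)
link2: (3,0,0)
C 1-0 [J2]: (3,0,1)
PS 1-2 [J2]: (3,0,2)
link3: (4,0,2)
P 3-1 [J1]: (4,1,2)
link4: (5,1,2)
P 4-2 [J1]: (5,2,2)
Grübler: 3·4 − 2·2 − 2 = 6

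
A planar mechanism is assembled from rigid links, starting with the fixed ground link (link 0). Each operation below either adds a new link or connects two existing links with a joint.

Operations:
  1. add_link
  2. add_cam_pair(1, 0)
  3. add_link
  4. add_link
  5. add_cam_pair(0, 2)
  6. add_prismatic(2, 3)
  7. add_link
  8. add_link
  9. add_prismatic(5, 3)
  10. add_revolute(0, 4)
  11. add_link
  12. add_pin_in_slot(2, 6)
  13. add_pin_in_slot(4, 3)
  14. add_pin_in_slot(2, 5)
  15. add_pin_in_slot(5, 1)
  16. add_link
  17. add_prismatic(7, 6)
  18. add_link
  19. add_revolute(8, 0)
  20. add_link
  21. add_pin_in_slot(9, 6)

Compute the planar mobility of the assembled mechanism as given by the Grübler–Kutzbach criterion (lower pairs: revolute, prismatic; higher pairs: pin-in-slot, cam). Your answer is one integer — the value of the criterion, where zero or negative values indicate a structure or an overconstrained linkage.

M = 10

L=1 J1=0 J2=0
add link → L=2 J1=0 J2=0
C@1,0 dof=2 J2 → L=2 J1=0 J2=1
add link → L=3 J1=0 J2=1
add link → L=4 J1=0 J2=1
C@0,2 dof=2 J2 → L=4 J1=0 J2=2
P@2,3 dof=1 J1 → L=4 J1=1 J2=2
add link → L=5 J1=1 J2=2
add link → L=6 J1=1 J2=2
P@5,3 dof=1 J1 → L=6 J1=2 J2=2
R@0,4 dof=1 J1 → L=6 J1=3 J2=2
add link → L=7 J1=3 J2=2
PS@2,6 dof=2 J2 → L=7 J1=3 J2=3
PS@4,3 dof=2 J2 → L=7 J1=3 J2=4
PS@2,5 dof=2 J2 → L=7 J1=3 J2=5
PS@5,1 dof=2 J2 → L=7 J1=3 J2=6
add link → L=8 J1=3 J2=6
P@7,6 dof=1 J1 → L=8 J1=4 J2=6
add link → L=9 J1=4 J2=6
R@8,0 dof=1 J1 → L=9 J1=5 J2=6
add link → L=10 J1=5 J2=6
PS@9,6 dof=2 J2 → L=10 J1=5 J2=7
M=3(L−1)−2J1−J2=3·9−2·5−7=10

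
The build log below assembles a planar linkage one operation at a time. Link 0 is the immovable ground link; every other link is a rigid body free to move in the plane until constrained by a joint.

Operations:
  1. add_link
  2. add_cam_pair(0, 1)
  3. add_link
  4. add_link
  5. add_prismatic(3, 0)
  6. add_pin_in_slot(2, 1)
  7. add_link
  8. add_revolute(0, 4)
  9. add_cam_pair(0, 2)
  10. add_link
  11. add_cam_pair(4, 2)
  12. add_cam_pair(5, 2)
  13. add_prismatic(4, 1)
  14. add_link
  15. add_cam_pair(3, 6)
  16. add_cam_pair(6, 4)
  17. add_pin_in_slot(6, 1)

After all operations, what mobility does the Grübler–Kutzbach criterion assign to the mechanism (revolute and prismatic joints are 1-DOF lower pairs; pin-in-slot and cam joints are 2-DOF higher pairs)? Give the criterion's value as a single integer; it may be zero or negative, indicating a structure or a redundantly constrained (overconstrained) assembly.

M = 4

(L,J1,J2)=(1,0,0); link0 fixed
link1: (2,0,0)
C 0-1 [J2]: (2,0,1)
link2: (3,0,1)
link3: (4,0,1)
P 3-0 [J1]: (4,1,1)
PS 2-1 [J2]: (4,1,2)
link4: (5,1,2)
R 0-4 [J1]: (5,2,2)
C 0-2 [J2]: (5,2,3)
link5: (6,2,3)
C 4-2 [J2]: (6,2,4)
C 5-2 [J2]: (6,2,5)
P 4-1 [J1]: (6,3,5)
link6: (7,3,5)
C 3-6 [J2]: (7,3,6)
C 6-4 [J2]: (7,3,7)
PS 6-1 [J2]: (7,3,8)
Grübler: 3·6 − 2·3 − 8 = 4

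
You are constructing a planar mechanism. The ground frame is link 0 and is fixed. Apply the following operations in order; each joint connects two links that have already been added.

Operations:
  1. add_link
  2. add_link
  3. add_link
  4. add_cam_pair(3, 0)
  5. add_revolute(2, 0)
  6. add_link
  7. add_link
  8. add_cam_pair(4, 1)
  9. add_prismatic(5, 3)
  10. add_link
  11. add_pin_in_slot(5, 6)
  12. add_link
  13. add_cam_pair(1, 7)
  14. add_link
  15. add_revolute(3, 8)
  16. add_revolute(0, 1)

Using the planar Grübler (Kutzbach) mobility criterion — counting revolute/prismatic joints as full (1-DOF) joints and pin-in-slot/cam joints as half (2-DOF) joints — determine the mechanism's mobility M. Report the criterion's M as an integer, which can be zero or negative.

M = 12

L=1 J1=0 J2=0
add link → L=2 J1=0 J2=0
add link → L=3 J1=0 J2=0
add link → L=4 J1=0 J2=0
C@3,0 dof=2 J2 → L=4 J1=0 J2=1
R@2,0 dof=1 J1 → L=4 J1=1 J2=1
add link → L=5 J1=1 J2=1
add link → L=6 J1=1 J2=1
C@4,1 dof=2 J2 → L=6 J1=1 J2=2
P@5,3 dof=1 J1 → L=6 J1=2 J2=2
add link → L=7 J1=2 J2=2
PS@5,6 dof=2 J2 → L=7 J1=2 J2=3
add link → L=8 J1=2 J2=3
C@1,7 dof=2 J2 → L=8 J1=2 J2=4
add link → L=9 J1=2 J2=4
R@3,8 dof=1 J1 → L=9 J1=3 J2=4
R@0,1 dof=1 J1 → L=9 J1=4 J2=4
M=3(L−1)−2J1−J2=3·8−2·4−4=12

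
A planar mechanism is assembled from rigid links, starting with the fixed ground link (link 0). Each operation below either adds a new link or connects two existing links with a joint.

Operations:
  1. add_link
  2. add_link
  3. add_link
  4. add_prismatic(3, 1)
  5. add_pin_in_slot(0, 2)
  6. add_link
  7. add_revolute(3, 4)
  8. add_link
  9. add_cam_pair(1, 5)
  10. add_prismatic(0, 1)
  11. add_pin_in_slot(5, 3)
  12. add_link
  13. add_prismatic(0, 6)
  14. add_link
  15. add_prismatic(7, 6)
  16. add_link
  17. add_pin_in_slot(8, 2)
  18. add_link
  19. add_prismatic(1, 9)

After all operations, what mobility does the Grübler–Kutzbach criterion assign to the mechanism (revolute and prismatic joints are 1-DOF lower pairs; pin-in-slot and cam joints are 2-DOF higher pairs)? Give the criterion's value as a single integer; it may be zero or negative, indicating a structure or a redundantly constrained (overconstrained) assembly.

ground; <1,0,0>
#1 <2,0,0>
#2 <3,0,0>
#3 <4,0,0>
P:3↔1 J1 <4,1,0>
PS:0↔2 J2 <4,1,1>
#4 <5,1,1>
R:3↔4 J1 <5,2,1>
#5 <6,2,1>
C:1↔5 J2 <6,2,2>
P:0↔1 J1 <6,3,2>
PS:5↔3 J2 <6,3,3>
#6 <7,3,3>
P:0↔6 J1 <7,4,3>
#7 <8,4,3>
P:7↔6 J1 <8,5,3>
#8 <9,5,3>
PS:8↔2 J2 <9,5,4>
#9 <10,5,4>
P:1↔9 J1 <10,6,4>
3×9 − 2×6 − 1×4 = 11

M = 11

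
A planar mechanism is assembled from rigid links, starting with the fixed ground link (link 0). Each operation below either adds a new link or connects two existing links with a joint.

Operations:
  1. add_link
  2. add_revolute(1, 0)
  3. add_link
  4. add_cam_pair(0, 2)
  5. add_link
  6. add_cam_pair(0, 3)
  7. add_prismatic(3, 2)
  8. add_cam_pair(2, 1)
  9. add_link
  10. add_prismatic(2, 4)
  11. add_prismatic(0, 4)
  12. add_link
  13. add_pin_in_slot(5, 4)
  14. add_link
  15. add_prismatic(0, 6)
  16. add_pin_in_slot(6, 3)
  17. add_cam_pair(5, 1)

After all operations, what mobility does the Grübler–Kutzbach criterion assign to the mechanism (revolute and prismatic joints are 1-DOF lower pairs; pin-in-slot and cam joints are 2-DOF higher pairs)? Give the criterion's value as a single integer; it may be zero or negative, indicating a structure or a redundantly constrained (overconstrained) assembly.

[1;0;0] (link 0 is ground)
L+ [2;0;0]
R(1,0)∈J1 [2;1;0]
L+ [3;1;0]
C(0,2)∈J2 [3;1;1]
L+ [4;1;1]
C(0,3)∈J2 [4;1;2]
P(3,2)∈J1 [4;2;2]
C(2,1)∈J2 [4;2;3]
L+ [5;2;3]
P(2,4)∈J1 [5;3;3]
P(0,4)∈J1 [5;4;3]
L+ [6;4;3]
PS(5,4)∈J2 [6;4;4]
L+ [7;4;4]
P(0,6)∈J1 [7;5;4]
PS(6,3)∈J2 [7;5;5]
C(5,1)∈J2 [7;5;6]
mobility = 18 − 10 − 6 = 2

M = 2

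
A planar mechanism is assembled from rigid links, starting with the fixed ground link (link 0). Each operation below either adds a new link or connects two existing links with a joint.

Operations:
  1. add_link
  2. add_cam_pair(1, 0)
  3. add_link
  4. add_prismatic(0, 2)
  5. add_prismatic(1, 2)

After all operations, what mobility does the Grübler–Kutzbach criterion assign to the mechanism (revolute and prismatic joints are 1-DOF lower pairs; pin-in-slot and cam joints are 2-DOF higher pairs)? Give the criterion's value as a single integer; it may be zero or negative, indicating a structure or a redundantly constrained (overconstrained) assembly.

ground; <1,0,0>
#1 <2,0,0>
C:1↔0 J2 <2,0,1>
#2 <3,0,1>
P:0↔2 J1 <3,1,1>
P:1↔2 J1 <3,2,1>
3×2 − 2×2 − 1×1 = 1

M = 1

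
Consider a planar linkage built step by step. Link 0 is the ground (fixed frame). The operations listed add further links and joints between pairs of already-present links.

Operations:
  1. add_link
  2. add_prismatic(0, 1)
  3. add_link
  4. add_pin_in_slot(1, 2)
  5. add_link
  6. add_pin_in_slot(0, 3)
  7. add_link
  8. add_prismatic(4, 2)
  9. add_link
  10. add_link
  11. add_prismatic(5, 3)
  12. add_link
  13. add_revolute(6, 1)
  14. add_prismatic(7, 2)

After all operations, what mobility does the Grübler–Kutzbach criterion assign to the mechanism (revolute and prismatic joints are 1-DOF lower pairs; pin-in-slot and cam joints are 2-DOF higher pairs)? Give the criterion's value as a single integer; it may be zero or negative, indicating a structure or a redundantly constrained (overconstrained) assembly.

M = 9

L=1 J1=0 J2=0
add link → L=2 J1=0 J2=0
P@0,1 dof=1 J1 → L=2 J1=1 J2=0
add link → L=3 J1=1 J2=0
PS@1,2 dof=2 J2 → L=3 J1=1 J2=1
add link → L=4 J1=1 J2=1
PS@0,3 dof=2 J2 → L=4 J1=1 J2=2
add link → L=5 J1=1 J2=2
P@4,2 dof=1 J1 → L=5 J1=2 J2=2
add link → L=6 J1=2 J2=2
add link → L=7 J1=2 J2=2
P@5,3 dof=1 J1 → L=7 J1=3 J2=2
add link → L=8 J1=3 J2=2
R@6,1 dof=1 J1 → L=8 J1=4 J2=2
P@7,2 dof=1 J1 → L=8 J1=5 J2=2
M=3(L−1)−2J1−J2=3·7−2·5−2=9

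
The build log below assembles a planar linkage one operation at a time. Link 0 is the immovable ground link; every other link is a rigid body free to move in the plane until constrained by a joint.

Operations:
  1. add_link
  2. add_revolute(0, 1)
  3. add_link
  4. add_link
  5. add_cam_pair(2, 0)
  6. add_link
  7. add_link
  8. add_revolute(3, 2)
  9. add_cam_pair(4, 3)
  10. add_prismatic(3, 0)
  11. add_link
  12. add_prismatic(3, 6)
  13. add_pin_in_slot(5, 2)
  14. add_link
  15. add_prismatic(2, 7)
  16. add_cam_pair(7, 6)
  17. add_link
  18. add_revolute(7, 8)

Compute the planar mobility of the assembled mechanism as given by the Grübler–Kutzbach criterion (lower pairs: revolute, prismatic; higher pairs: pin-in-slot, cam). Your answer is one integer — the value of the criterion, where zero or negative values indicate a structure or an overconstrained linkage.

L=1 J1=0 J2=0
add link → L=2 J1=0 J2=0
R@0,1 dof=1 J1 → L=2 J1=1 J2=0
add link → L=3 J1=1 J2=0
add link → L=4 J1=1 J2=0
C@2,0 dof=2 J2 → L=4 J1=1 J2=1
add link → L=5 J1=1 J2=1
add link → L=6 J1=1 J2=1
R@3,2 dof=1 J1 → L=6 J1=2 J2=1
C@4,3 dof=2 J2 → L=6 J1=2 J2=2
P@3,0 dof=1 J1 → L=6 J1=3 J2=2
add link → L=7 J1=3 J2=2
P@3,6 dof=1 J1 → L=7 J1=4 J2=2
PS@5,2 dof=2 J2 → L=7 J1=4 J2=3
add link → L=8 J1=4 J2=3
P@2,7 dof=1 J1 → L=8 J1=5 J2=3
C@7,6 dof=2 J2 → L=8 J1=5 J2=4
add link → L=9 J1=5 J2=4
R@7,8 dof=1 J1 → L=9 J1=6 J2=4
M=3(L−1)−2J1−J2=3·8−2·6−4=8

M = 8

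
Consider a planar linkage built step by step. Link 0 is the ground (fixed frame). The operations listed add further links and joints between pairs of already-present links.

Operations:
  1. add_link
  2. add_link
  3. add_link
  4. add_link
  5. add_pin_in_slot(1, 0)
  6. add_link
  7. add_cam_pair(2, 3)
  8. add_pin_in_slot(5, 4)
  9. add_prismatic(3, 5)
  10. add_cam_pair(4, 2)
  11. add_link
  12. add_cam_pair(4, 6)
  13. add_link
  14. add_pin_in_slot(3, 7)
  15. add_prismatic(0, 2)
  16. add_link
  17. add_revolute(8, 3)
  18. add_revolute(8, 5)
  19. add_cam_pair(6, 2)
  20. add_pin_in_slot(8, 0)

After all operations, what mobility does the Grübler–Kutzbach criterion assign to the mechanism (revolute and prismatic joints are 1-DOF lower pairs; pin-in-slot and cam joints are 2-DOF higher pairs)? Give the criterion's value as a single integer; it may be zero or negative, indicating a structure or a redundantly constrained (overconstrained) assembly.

ground; <1,0,0>
#1 <2,0,0>
#2 <3,0,0>
#3 <4,0,0>
#4 <5,0,0>
PS:1↔0 J2 <5,0,1>
#5 <6,0,1>
C:2↔3 J2 <6,0,2>
PS:5↔4 J2 <6,0,3>
P:3↔5 J1 <6,1,3>
C:4↔2 J2 <6,1,4>
#6 <7,1,4>
C:4↔6 J2 <7,1,5>
#7 <8,1,5>
PS:3↔7 J2 <8,1,6>
P:0↔2 J1 <8,2,6>
#8 <9,2,6>
R:8↔3 J1 <9,3,6>
R:8↔5 J1 <9,4,6>
C:6↔2 J2 <9,4,7>
PS:8↔0 J2 <9,4,8>
3×8 − 2×4 − 1×8 = 8

M = 8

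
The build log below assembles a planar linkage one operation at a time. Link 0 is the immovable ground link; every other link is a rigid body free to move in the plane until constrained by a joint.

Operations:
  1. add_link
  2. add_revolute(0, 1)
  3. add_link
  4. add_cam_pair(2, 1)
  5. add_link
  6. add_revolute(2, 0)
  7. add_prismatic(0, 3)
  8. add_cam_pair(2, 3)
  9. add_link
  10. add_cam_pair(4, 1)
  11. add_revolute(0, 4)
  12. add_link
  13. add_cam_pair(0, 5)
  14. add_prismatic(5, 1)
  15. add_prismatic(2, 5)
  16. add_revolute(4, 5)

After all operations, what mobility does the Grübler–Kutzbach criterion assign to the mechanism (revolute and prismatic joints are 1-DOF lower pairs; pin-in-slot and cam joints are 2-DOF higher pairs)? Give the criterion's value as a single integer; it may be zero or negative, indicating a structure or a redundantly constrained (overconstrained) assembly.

M = -3

ground; <1,0,0>
#1 <2,0,0>
R:0↔1 J1 <2,1,0>
#2 <3,1,0>
C:2↔1 J2 <3,1,1>
#3 <4,1,1>
R:2↔0 J1 <4,2,1>
P:0↔3 J1 <4,3,1>
C:2↔3 J2 <4,3,2>
#4 <5,3,2>
C:4↔1 J2 <5,3,3>
R:0↔4 J1 <5,4,3>
#5 <6,4,3>
C:0↔5 J2 <6,4,4>
P:5↔1 J1 <6,5,4>
P:2↔5 J1 <6,6,4>
R:4↔5 J1 <6,7,4>
3×5 − 2×7 − 1×4 = -3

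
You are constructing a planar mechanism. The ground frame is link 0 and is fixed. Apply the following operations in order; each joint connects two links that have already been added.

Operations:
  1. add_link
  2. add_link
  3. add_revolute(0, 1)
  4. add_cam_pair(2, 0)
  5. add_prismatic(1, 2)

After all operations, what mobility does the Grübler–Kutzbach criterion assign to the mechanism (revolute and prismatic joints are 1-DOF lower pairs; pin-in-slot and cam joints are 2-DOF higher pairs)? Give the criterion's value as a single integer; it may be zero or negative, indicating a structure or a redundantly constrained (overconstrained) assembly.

M = 1

(L,J1,J2)=(1,0,0); link0 fixed
link1: (2,0,0)
link2: (3,0,0)
R 0-1 [J1]: (3,1,0)
C 2-0 [J2]: (3,1,1)
P 1-2 [J1]: (3,2,1)
Grübler: 3·2 − 2·2 − 1 = 1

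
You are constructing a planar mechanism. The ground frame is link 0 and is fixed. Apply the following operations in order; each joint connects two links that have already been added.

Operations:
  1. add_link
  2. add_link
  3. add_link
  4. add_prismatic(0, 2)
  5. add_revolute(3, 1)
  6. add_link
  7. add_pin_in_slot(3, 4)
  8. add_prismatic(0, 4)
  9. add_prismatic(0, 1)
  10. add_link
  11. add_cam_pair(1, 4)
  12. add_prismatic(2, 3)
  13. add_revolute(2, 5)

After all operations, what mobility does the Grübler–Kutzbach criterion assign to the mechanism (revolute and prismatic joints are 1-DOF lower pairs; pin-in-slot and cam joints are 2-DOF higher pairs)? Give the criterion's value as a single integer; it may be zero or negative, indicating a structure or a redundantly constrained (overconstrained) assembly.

[1;0;0] (link 0 is ground)
L+ [2;0;0]
L+ [3;0;0]
L+ [4;0;0]
P(0,2)∈J1 [4;1;0]
R(3,1)∈J1 [4;2;0]
L+ [5;2;0]
PS(3,4)∈J2 [5;2;1]
P(0,4)∈J1 [5;3;1]
P(0,1)∈J1 [5;4;1]
L+ [6;4;1]
C(1,4)∈J2 [6;4;2]
P(2,3)∈J1 [6;5;2]
R(2,5)∈J1 [6;6;2]
mobility = 15 − 12 − 2 = 1

M = 1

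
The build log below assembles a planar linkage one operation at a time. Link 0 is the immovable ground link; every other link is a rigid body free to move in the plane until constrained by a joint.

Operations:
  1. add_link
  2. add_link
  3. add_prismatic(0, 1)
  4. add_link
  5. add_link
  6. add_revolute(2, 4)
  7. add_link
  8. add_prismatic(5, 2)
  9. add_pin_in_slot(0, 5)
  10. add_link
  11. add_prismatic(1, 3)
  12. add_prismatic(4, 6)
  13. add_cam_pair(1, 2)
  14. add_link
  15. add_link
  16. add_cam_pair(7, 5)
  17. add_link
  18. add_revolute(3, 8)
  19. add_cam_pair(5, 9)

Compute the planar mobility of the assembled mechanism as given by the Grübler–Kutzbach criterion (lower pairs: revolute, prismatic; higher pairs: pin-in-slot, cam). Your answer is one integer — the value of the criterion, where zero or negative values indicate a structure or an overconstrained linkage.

M = 11

ground; <1,0,0>
#1 <2,0,0>
#2 <3,0,0>
P:0↔1 J1 <3,1,0>
#3 <4,1,0>
#4 <5,1,0>
R:2↔4 J1 <5,2,0>
#5 <6,2,0>
P:5↔2 J1 <6,3,0>
PS:0↔5 J2 <6,3,1>
#6 <7,3,1>
P:1↔3 J1 <7,4,1>
P:4↔6 J1 <7,5,1>
C:1↔2 J2 <7,5,2>
#7 <8,5,2>
#8 <9,5,2>
C:7↔5 J2 <9,5,3>
#9 <10,5,3>
R:3↔8 J1 <10,6,3>
C:5↔9 J2 <10,6,4>
3×9 − 2×6 − 1×4 = 11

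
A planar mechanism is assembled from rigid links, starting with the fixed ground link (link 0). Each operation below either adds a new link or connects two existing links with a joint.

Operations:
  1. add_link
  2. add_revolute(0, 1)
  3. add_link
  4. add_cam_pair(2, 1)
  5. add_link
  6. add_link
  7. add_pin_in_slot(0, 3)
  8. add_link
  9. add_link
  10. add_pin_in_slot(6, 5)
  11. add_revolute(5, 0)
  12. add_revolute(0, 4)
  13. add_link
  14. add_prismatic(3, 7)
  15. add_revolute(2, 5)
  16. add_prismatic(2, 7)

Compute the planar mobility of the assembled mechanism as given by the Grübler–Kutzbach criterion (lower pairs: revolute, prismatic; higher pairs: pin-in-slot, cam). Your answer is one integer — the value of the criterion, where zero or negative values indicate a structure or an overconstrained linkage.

M = 6

ground; <1,0,0>
#1 <2,0,0>
R:0↔1 J1 <2,1,0>
#2 <3,1,0>
C:2↔1 J2 <3,1,1>
#3 <4,1,1>
#4 <5,1,1>
PS:0↔3 J2 <5,1,2>
#5 <6,1,2>
#6 <7,1,2>
PS:6↔5 J2 <7,1,3>
R:5↔0 J1 <7,2,3>
R:0↔4 J1 <7,3,3>
#7 <8,3,3>
P:3↔7 J1 <8,4,3>
R:2↔5 J1 <8,5,3>
P:2↔7 J1 <8,6,3>
3×7 − 2×6 − 1×3 = 6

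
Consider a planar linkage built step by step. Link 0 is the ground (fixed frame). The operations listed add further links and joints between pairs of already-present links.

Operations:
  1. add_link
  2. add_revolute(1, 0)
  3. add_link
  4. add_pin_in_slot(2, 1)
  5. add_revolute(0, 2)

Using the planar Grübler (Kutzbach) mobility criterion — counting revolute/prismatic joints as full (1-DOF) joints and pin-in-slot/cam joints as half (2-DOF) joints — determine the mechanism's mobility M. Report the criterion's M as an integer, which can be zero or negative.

L=1 J1=0 J2=0
add link → L=2 J1=0 J2=0
R@1,0 dof=1 J1 → L=2 J1=1 J2=0
add link → L=3 J1=1 J2=0
PS@2,1 dof=2 J2 → L=3 J1=1 J2=1
R@0,2 dof=1 J1 → L=3 J1=2 J2=1
M=3(L−1)−2J1−J2=3·2−2·2−1=1

M = 1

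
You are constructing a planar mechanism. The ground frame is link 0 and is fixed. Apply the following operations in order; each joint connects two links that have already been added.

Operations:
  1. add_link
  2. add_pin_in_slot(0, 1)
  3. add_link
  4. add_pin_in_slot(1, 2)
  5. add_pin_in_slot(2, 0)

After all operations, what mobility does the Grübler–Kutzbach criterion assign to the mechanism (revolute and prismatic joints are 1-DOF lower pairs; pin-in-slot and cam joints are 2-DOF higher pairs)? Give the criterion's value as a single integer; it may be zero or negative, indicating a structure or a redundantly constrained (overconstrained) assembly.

link 0 = ground. State L|J1|J2 = 1|0|0
+link1  2|0|0
PS(0,1) f=2→J2  2|0|1
+link2  3|0|1
PS(1,2) f=2→J2  3|0|2
PS(2,0) f=2→J2  3|0|3
M = 3(3−1)−2·0−3 = 6−0−3 = 3

M = 3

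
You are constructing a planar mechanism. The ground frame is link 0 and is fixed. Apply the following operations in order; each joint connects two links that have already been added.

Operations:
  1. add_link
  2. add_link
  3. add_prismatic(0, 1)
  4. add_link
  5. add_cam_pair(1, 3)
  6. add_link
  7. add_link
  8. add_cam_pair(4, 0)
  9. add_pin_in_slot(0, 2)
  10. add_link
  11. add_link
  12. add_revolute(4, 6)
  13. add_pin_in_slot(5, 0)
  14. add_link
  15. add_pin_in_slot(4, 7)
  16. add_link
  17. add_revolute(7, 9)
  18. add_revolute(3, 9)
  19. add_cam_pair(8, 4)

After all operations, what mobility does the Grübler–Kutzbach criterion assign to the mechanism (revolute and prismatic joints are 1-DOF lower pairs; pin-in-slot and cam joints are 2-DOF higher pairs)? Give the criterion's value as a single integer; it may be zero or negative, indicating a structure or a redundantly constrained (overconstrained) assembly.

(L,J1,J2)=(1,0,0); link0 fixed
link1: (2,0,0)
link2: (3,0,0)
P 0-1 [J1]: (3,1,0)
link3: (4,1,0)
C 1-3 [J2]: (4,1,1)
link4: (5,1,1)
link5: (6,1,1)
C 4-0 [J2]: (6,1,2)
PS 0-2 [J2]: (6,1,3)
link6: (7,1,3)
link7: (8,1,3)
R 4-6 [J1]: (8,2,3)
PS 5-0 [J2]: (8,2,4)
link8: (9,2,4)
PS 4-7 [J2]: (9,2,5)
link9: (10,2,5)
R 7-9 [J1]: (10,3,5)
R 3-9 [J1]: (10,4,5)
C 8-4 [J2]: (10,4,6)
Grübler: 3·9 − 2·4 − 6 = 13

M = 13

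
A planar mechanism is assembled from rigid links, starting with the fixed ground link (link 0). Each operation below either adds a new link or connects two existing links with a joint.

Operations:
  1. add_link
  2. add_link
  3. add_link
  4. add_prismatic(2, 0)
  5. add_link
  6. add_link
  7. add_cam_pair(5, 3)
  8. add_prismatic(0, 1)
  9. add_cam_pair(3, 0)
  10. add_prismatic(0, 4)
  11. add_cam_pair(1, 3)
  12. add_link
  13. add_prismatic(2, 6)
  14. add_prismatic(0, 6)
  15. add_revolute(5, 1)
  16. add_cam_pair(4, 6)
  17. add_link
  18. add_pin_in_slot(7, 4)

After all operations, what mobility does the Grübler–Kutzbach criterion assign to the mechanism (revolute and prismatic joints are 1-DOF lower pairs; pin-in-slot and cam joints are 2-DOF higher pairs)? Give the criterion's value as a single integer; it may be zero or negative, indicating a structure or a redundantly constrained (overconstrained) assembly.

[1;0;0] (link 0 is ground)
L+ [2;0;0]
L+ [3;0;0]
L+ [4;0;0]
P(2,0)∈J1 [4;1;0]
L+ [5;1;0]
L+ [6;1;0]
C(5,3)∈J2 [6;1;1]
P(0,1)∈J1 [6;2;1]
C(3,0)∈J2 [6;2;2]
P(0,4)∈J1 [6;3;2]
C(1,3)∈J2 [6;3;3]
L+ [7;3;3]
P(2,6)∈J1 [7;4;3]
P(0,6)∈J1 [7;5;3]
R(5,1)∈J1 [7;6;3]
C(4,6)∈J2 [7;6;4]
L+ [8;6;4]
PS(7,4)∈J2 [8;6;5]
mobility = 21 − 12 − 5 = 4

M = 4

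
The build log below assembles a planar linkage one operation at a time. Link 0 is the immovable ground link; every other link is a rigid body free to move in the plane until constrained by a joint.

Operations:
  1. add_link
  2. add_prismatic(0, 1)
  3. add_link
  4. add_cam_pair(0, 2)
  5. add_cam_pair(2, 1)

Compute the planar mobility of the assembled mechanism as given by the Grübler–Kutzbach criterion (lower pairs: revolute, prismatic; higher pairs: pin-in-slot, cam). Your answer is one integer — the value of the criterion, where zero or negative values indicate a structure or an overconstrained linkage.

M = 2

link 0 = ground. State L|J1|J2 = 1|0|0
+link1  2|0|0
P(0,1) f=1→J1  2|1|0
+link2  3|1|0
C(0,2) f=2→J2  3|1|1
C(2,1) f=2→J2  3|1|2
M = 3(3−1)−2·1−2 = 6−2−2 = 2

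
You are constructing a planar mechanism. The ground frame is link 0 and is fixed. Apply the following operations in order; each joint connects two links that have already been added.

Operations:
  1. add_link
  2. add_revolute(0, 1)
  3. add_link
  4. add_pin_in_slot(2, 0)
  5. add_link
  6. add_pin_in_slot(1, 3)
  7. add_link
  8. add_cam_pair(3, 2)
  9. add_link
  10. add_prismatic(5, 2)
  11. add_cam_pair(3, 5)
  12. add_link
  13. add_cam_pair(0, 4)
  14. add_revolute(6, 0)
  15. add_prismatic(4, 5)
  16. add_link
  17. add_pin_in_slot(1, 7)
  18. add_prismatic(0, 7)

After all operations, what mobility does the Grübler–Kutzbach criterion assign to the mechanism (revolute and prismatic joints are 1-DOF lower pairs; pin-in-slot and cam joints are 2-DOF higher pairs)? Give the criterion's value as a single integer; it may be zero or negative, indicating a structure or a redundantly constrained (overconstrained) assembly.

M = 5

ground; <1,0,0>
#1 <2,0,0>
R:0↔1 J1 <2,1,0>
#2 <3,1,0>
PS:2↔0 J2 <3,1,1>
#3 <4,1,1>
PS:1↔3 J2 <4,1,2>
#4 <5,1,2>
C:3↔2 J2 <5,1,3>
#5 <6,1,3>
P:5↔2 J1 <6,2,3>
C:3↔5 J2 <6,2,4>
#6 <7,2,4>
C:0↔4 J2 <7,2,5>
R:6↔0 J1 <7,3,5>
P:4↔5 J1 <7,4,5>
#7 <8,4,5>
PS:1↔7 J2 <8,4,6>
P:0↔7 J1 <8,5,6>
3×7 − 2×5 − 1×6 = 5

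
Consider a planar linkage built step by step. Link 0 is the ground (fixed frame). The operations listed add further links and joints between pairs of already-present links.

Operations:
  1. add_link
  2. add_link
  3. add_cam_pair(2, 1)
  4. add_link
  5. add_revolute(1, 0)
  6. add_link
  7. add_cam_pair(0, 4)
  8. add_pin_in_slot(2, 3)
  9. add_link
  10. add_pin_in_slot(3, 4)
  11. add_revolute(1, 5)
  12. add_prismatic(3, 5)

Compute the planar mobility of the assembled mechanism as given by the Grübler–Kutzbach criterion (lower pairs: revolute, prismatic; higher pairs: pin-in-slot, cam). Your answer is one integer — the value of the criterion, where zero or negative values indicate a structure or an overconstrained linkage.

M = 5

[1;0;0] (link 0 is ground)
L+ [2;0;0]
L+ [3;0;0]
C(2,1)∈J2 [3;0;1]
L+ [4;0;1]
R(1,0)∈J1 [4;1;1]
L+ [5;1;1]
C(0,4)∈J2 [5;1;2]
PS(2,3)∈J2 [5;1;3]
L+ [6;1;3]
PS(3,4)∈J2 [6;1;4]
R(1,5)∈J1 [6;2;4]
P(3,5)∈J1 [6;3;4]
mobility = 15 − 6 − 4 = 5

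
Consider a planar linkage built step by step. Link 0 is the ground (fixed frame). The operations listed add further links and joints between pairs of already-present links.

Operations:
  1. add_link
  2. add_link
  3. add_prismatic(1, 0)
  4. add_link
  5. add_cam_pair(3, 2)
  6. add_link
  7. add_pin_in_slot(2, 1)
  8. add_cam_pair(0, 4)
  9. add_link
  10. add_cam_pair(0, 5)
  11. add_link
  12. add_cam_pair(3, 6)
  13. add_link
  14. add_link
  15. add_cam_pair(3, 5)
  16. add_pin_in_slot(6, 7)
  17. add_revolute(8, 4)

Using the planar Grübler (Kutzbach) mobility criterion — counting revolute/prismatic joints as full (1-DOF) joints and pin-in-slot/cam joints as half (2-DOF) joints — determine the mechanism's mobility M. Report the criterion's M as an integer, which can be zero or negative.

[1;0;0] (link 0 is ground)
L+ [2;0;0]
L+ [3;0;0]
P(1,0)∈J1 [3;1;0]
L+ [4;1;0]
C(3,2)∈J2 [4;1;1]
L+ [5;1;1]
PS(2,1)∈J2 [5;1;2]
C(0,4)∈J2 [5;1;3]
L+ [6;1;3]
C(0,5)∈J2 [6;1;4]
L+ [7;1;4]
C(3,6)∈J2 [7;1;5]
L+ [8;1;5]
L+ [9;1;5]
C(3,5)∈J2 [9;1;6]
PS(6,7)∈J2 [9;1;7]
R(8,4)∈J1 [9;2;7]
mobility = 24 − 4 − 7 = 13

M = 13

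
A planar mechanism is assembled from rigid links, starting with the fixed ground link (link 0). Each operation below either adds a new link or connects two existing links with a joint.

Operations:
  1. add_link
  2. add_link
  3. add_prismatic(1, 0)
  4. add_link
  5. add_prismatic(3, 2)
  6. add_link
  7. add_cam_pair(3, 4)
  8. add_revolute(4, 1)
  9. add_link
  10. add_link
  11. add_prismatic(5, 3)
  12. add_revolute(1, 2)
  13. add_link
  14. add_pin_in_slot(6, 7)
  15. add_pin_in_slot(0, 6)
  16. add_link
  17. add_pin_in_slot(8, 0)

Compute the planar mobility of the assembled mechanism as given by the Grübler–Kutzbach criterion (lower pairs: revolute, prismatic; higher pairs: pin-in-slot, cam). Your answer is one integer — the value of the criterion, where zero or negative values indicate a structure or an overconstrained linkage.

[1;0;0] (link 0 is ground)
L+ [2;0;0]
L+ [3;0;0]
P(1,0)∈J1 [3;1;0]
L+ [4;1;0]
P(3,2)∈J1 [4;2;0]
L+ [5;2;0]
C(3,4)∈J2 [5;2;1]
R(4,1)∈J1 [5;3;1]
L+ [6;3;1]
L+ [7;3;1]
P(5,3)∈J1 [7;4;1]
R(1,2)∈J1 [7;5;1]
L+ [8;5;1]
PS(6,7)∈J2 [8;5;2]
PS(0,6)∈J2 [8;5;3]
L+ [9;5;3]
PS(8,0)∈J2 [9;5;4]
mobility = 24 − 10 − 4 = 10

M = 10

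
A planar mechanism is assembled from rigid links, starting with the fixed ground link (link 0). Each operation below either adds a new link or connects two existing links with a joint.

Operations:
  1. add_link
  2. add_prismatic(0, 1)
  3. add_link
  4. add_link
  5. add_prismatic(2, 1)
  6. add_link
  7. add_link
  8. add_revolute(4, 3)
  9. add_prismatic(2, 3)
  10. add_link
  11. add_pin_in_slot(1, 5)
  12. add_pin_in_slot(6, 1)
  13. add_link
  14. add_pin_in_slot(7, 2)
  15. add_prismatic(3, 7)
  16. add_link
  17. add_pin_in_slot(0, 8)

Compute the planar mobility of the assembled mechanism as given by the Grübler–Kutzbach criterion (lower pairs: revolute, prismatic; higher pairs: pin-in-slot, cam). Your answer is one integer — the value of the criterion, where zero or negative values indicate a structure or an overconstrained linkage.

M = 10

L=1 J1=0 J2=0
add link → L=2 J1=0 J2=0
P@0,1 dof=1 J1 → L=2 J1=1 J2=0
add link → L=3 J1=1 J2=0
add link → L=4 J1=1 J2=0
P@2,1 dof=1 J1 → L=4 J1=2 J2=0
add link → L=5 J1=2 J2=0
add link → L=6 J1=2 J2=0
R@4,3 dof=1 J1 → L=6 J1=3 J2=0
P@2,3 dof=1 J1 → L=6 J1=4 J2=0
add link → L=7 J1=4 J2=0
PS@1,5 dof=2 J2 → L=7 J1=4 J2=1
PS@6,1 dof=2 J2 → L=7 J1=4 J2=2
add link → L=8 J1=4 J2=2
PS@7,2 dof=2 J2 → L=8 J1=4 J2=3
P@3,7 dof=1 J1 → L=8 J1=5 J2=3
add link → L=9 J1=5 J2=3
PS@0,8 dof=2 J2 → L=9 J1=5 J2=4
M=3(L−1)−2J1−J2=3·8−2·5−4=10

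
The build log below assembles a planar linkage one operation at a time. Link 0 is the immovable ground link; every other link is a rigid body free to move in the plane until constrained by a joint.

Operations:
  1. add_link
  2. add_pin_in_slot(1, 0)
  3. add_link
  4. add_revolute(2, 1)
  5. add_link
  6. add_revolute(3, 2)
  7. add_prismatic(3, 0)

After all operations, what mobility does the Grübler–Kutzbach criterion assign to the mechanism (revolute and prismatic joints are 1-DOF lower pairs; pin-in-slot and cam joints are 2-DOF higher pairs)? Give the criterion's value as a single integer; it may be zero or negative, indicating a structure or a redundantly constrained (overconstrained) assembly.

M = 2

L=1 J1=0 J2=0
add link → L=2 J1=0 J2=0
PS@1,0 dof=2 J2 → L=2 J1=0 J2=1
add link → L=3 J1=0 J2=1
R@2,1 dof=1 J1 → L=3 J1=1 J2=1
add link → L=4 J1=1 J2=1
R@3,2 dof=1 J1 → L=4 J1=2 J2=1
P@3,0 dof=1 J1 → L=4 J1=3 J2=1
M=3(L−1)−2J1−J2=3·3−2·3−1=2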